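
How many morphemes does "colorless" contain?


Word: "colorless"
Morphemes: color / -less
Each morpheme carries meaning
= 2 morphemes


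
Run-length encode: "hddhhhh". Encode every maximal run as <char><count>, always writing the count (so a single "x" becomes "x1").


String: "hddhhhh"
Scanning for consecutive runs:
  'h' x 1
  'd' x 2
  'h' x 4
RLE = "h1d2h4"


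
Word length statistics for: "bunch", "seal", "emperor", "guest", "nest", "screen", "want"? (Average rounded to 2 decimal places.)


Lengths: "bunch"=5, "seal"=4, "emperor"=7, "guest"=5, "nest"=4, "screen"=6, "want"=4
Sum = 35, Count = 7
Average = 35/7 = 5.00
= avg=5.00, min=4, max=7


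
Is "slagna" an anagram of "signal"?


Word 1: "signal" → sorted: agilns
Word 2: "slagna" → sorted: aaglns
Same letters? agilns != aaglns
Anagram = No


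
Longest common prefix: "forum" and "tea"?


Word 1: "forum"
Word 2: "tea"
Comparing from start:
  Pos 0: 'f' != 't' (stop)
LCP = "" (length 0)


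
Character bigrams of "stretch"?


Word: "stretch" (length 7)
Number of bigrams = 7 - 2 + 1 = 6
  Position 0: "st"
  Position 1: "tr"
  Position 2: "re"
  Position 3: "et"
  Position 4: "tc"
  Position 5: "ch"
Bigrams = "st", "tr", "re", "et", "tc", "ch"


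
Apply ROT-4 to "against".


Word: "against"
Shift: 4
Each letter → (letter + shift) mod 26:
  'a' (0) + 4 = 4 → 'e'
  'g' (6) + 4 = 10 → 'k'
  'a' (0) + 4 = 4 → 'e'
  'i' (8) + 4 = 12 → 'm'
  'n' (13) + 4 = 17 → 'r'
  's' (18) + 4 = 22 → 'w'
  't' (19) + 4 = 23 → 'x'
Result = "ekemrwx"


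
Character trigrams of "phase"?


Word: "phase" (length 5)
Number of trigrams = 5 - 3 + 1 = 3
  Position 0: "pha"
  Position 1: "has"
  Position 2: "ase"
Trigrams = "pha", "has", "ase"


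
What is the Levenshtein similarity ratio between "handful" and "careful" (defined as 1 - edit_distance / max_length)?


Word 1: "handful" (length 7)
Word 2: "careful" (length 7)
One optimal edit sequence:
  1. substitute 'h' -> 'c'  (+1)
  2. keep 'a'
  3. substitute 'n' -> 'r'  (+1)
  4. substitute 'd' -> 'e'  (+1)
  5. keep 'f'
  6. keep 'u'
  7. keep 'l'
Edit distance = 3
Max length = max(7, 7) = 7
Similarity = 1 - 3/7
= 0.5714


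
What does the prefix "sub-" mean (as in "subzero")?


Prefix: sub-
Example: subzero = sub- + zero
Meaning = under / below


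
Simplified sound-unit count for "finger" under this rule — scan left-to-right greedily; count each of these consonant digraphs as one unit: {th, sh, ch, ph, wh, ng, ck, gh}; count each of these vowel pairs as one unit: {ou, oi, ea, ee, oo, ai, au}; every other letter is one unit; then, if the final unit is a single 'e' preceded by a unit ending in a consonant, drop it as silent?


Word: "finger" (6 letters)
Left-to-right scan:
  (1) 'f' (letter)
  (2) 'i' (letter)
  (3) 'ng' (digraph)
  (4) 'e' (letter)
  (5) 'r' (letter)
Units from scan: 5
Sound units = 5 units


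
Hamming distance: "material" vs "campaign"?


Comparing character by character (same length = 8):
  Pos 0: 'm' vs 'c' !=
  Pos 1: 'a' vs 'a' =
  Pos 2: 't' vs 'm' !=
  Pos 3: 'e' vs 'p' !=
  Pos 4: 'r' vs 'a' !=
  Pos 5: 'i' vs 'i' =
  Pos 6: 'a' vs 'g' !=
  Pos 7: 'l' vs 'n' !=
Hamming distance = 6


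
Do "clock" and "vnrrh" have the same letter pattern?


Pattern of "clock": [0, 1, 2, 0, 3]
Pattern of "vnrrh": [0, 1, 2, 2, 3]
Patterns do not match
Same pattern = No


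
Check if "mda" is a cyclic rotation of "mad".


Word: "mad", Candidate: "mda"
Method: check if candidate is substring of word+word
"madmad" contains "mda"? No
Is rotation = No


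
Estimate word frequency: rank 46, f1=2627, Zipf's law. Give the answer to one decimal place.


Zipf's law: f(r) = f(1) / r
f(1) = 2627
f(46) = 2627 / 46
= 57.1 occurrences


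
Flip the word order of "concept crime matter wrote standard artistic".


Original: "concept crime matter wrote standard artistic"
Words (1..n): concept | crime | matter | wrote | standard | artistic
Reversed (n..1): artistic | standard | wrote | matter | crime | concept
Result = "artistic standard wrote matter crime concept"


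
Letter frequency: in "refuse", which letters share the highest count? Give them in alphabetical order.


Word: "refuse"
Letter counts:
  'e': 2
  'f': 1
  'r': 1
  's': 1
  'u': 1
Maximum count = 2
Most frequent = 'e' (2 times each)


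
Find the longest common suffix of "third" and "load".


Word 1: "third"
Word 2: "load"
Comparing from end:
  Pos -1: 'd' == 'd'
  Pos -2: 'r' != 'a' (stop)
LCS = "d" (length 1)


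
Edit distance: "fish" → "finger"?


Word 1: "fish" (length 4)
Word 2: "finger" (length 6)
One optimal edit sequence (insert/delete/substitute each cost 1):
  1. keep 'f'
  2. keep 'i'
  3. insert 'n'  (+1)
  4. insert 'g'  (+1)
  5. substitute 's' -> 'e'  (+1)
  6. substitute 'h' -> 'r'  (+1)
Total edit operations: 4
Edit distance = 4


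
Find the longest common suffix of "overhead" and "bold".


Word 1: "overhead"
Word 2: "bold"
Comparing from end:
  Pos -1: 'd' == 'd'
  Pos -2: 'a' != 'l' (stop)
LCS = "d" (length 1)


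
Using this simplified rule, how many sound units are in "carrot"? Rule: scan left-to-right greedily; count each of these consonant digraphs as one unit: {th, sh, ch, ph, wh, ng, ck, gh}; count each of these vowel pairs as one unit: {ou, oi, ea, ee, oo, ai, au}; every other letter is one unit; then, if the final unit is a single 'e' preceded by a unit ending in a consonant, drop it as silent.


Word: "carrot" (6 letters)
Left-to-right scan:
  1. 'c' (letter)
  2. 'a' (letter)
  3. 'r' (letter)
  4. 'r' (letter)
  5. 'o' (letter)
  6. 't' (letter)
Units from scan: 6
Sound units = 6 units


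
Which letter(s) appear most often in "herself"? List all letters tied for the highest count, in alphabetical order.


Word: "herself"
Letter counts:
  'e': 2
  'f': 1
  'h': 1
  'l': 1
  'r': 1
  's': 1
Maximum count = 2
Most frequent = 'e' (2 times each)


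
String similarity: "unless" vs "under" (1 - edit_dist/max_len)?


Word 1: "unless" (length 6)
Word 2: "under" (length 5)
One optimal edit sequence:
  1. keep 'u'
  2. keep 'n'
  3. substitute 'l' -> 'd'  (+1)
  4. keep 'e'
  5. delete 's'  (+1)
  6. substitute 's' -> 'r'  (+1)
Edit distance = 3
Max length = max(6, 5) = 6
Similarity = 1 - 3/6
= 0.5000


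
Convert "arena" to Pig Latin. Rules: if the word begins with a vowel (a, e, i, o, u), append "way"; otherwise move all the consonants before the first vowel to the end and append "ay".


Word: "arena"
Starts with vowel → add 'way'
Pig Latin = "arenaway"


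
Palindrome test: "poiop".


Word: "poiop"
Reversed: "poiop"
Forward == Backward? poiop == poiop
Palindrome = Yes


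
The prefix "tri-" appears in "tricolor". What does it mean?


Prefix: tri-
Example: tricolor (tri- + color)
Meaning = three


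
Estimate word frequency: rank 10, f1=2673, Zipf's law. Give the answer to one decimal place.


Zipf's law: f(r) = f(1) / r
f(1) = 2673
f(10) = 2673 / 10
= 267.3 occurrences


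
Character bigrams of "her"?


Word: "her" (length 3)
Number of bigrams = 3 - 2 + 1 = 2
  Position 0: "he"
  Position 1: "er"
Bigrams = "he", "er"


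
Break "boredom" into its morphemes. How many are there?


Word: "boredom"
Morphemes: bore / -dom
Each morpheme carries meaning
= 2 morphemes


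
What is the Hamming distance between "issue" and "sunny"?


Comparing character by character (same length = 5):
  Pos 0: 'i' vs 's' !=
  Pos 1: 's' vs 'u' !=
  Pos 2: 's' vs 'n' !=
  Pos 3: 'u' vs 'n' !=
  Pos 4: 'e' vs 'y' !=
Hamming distance = 5


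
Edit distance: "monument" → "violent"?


Word 1: "monument" (length 8)
Word 2: "violent" (length 7)
One optimal edit sequence (insert/delete/substitute each cost 1):
  1. delete 'm'  (+1)
  2. substitute 'o' -> 'v'  (+1)
  3. substitute 'n' -> 'i'  (+1)
  4. substitute 'u' -> 'o'  (+1)
  5. substitute 'm' -> 'l'  (+1)
  6. keep 'e'
  7. keep 'n'
  8. keep 't'
Total edit operations: 5
Edit distance = 5


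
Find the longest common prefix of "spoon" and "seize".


Word 1: "spoon"
Word 2: "seize"
Comparing from start:
  Pos 0: 's' == 's'
  Pos 1: 'p' != 'e' (stop)
LCP = "s" (length 1)


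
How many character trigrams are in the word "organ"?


Word: "organ" (length 5)
Number of 3-grams = length - 3 + 1 = 5 - 3 + 1
= 3


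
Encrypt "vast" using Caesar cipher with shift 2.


Word: "vast"
Shift: 2
Each letter → (letter + shift) mod 26:
  'v' (21) + 2 = 23 → 'x'
  'a' (0) + 2 = 2 → 'c'
  's' (18) + 2 = 20 → 'u'
  't' (19) + 2 = 21 → 'v'
Result = "xcuv"


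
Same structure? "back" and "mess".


Pattern of "back": [0, 1, 2, 3]
Pattern of "mess": [0, 1, 2, 2]
Patterns do not match
Same pattern = No


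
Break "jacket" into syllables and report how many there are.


Word: "jacket"
Syllable breakdown: jack · et
Counting: 2 parts
= 2 syllables


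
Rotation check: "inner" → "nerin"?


Word: "inner", Candidate: "nerin"
Method: check if candidate is substring of word+word
"innerinner" contains "nerin"? Yes
Is rotation = Yes


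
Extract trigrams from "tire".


Word: "tire" (length 4)
Number of trigrams = 4 - 3 + 1 = 2
  Position 0: "tir"
  Position 1: "ire"
Trigrams = "tir", "ire"


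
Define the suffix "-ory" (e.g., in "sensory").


Suffix: -ory
As in: sensory -> sense + -ory, with a spelling change
Meaning = relating to / place for


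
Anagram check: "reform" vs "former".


Word 1: "reform" → sorted: efmorr
Word 2: "former" → sorted: efmorr
Same letters? efmorr == efmorr
Anagram = Yes


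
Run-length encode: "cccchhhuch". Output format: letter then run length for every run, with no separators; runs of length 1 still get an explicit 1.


String: "cccchhhuch"
Scanning for consecutive runs:
  'c' x 4
  'h' x 3
  'u' x 1
  'c' x 1
  'h' x 1
RLE = "c4h3u1c1h1"


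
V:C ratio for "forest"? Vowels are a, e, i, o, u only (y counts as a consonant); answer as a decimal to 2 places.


Word: "forest"
Vowels (a,e,i,o,u): 2
Consonants: 4
Ratio = 2/4
= 0.50


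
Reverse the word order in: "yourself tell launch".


Original: "yourself tell launch"
Words (1..n): yourself | tell | launch
Reversed (n..1): launch | tell | yourself
Result = "launch tell yourself"


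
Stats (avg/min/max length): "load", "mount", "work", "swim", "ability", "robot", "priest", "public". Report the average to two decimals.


Lengths: "load"=4, "mount"=5, "work"=4, "swim"=4, "ability"=7, "robot"=5, "priest"=6, "public"=6
Sum = 41, Count = 8
Average = 41/8 = 5.13
= avg=5.13, min=4, max=7


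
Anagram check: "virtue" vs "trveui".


Word 1: "virtue" → sorted: eirtuv
Word 2: "trveui" → sorted: eirtuv
Same letters? eirtuv == eirtuv
Anagram = Yes


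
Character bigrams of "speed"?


Word: "speed" (length 5)
Number of bigrams = 5 - 2 + 1 = 4
  Position 0: "sp"
  Position 1: "pe"
  Position 2: "ee"
  Position 3: "ed"
Bigrams = "sp", "pe", "ee", "ed"


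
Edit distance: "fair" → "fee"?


Word 1: "fair" (length 4)
Word 2: "fee" (length 3)
One optimal edit sequence (insert/delete/substitute each cost 1):
  1. keep 'f'
  2. delete 'a'  (+1)
  3. substitute 'i' -> 'e'  (+1)
  4. substitute 'r' -> 'e'  (+1)
Total edit operations: 3
Edit distance = 3


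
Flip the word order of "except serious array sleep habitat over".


Original: "except serious array sleep habitat over"
Words (1..n): except | serious | array | sleep | habitat | over
Reversed (n..1): over | habitat | sleep | array | serious | except
Result = "over habitat sleep array serious except"


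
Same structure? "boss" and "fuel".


Pattern of "boss": [0, 1, 2, 2]
Pattern of "fuel": [0, 1, 2, 3]
Patterns do not match
Same pattern = No


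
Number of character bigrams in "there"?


Word: "there" (length 5)
Number of 2-grams = length - 2 + 1 = 5 - 2 + 1
= 4


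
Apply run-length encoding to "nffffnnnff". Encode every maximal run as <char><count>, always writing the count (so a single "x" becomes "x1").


String: "nffffnnnff"
Scanning for consecutive runs:
  'n' x 1
  'f' x 4
  'n' x 3
  'f' x 2
RLE = "n1f4n3f2"


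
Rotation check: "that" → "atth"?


Word: "that", Candidate: "atth"
Method: check if candidate is substring of word+word
"thatthat" contains "atth"? Yes
Is rotation = Yes


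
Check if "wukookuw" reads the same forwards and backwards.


Word: "wukookuw"
Reversed: "wukookuw"
Forward == Backward? wukookuw == wukookuw
Palindrome = Yes


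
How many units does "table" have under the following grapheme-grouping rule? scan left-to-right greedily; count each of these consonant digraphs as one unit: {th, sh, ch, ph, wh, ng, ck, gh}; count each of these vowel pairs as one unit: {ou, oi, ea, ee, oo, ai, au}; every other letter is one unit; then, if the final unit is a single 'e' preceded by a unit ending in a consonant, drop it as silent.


Word: "table" (5 letters)
Left-to-right scan:
  1. 't' (letter)
  2. 'a' (letter)
  3. 'b' (letter)
  4. 'l' (letter)
  5. 'e' (letter)
Units from scan: 5
Final unit is 'e' after a consonant -> drop as silent (-1)
Sound units = 4 units


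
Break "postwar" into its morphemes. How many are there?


Word: "postwar"
Morphemes: post- / war
Each morpheme carries meaning
= 2 morphemes


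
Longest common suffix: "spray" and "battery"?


Word 1: "spray"
Word 2: "battery"
Comparing from end:
  Pos -1: 'y' == 'y'
  Pos -2: 'a' != 'r' (stop)
LCS = "y" (length 1)


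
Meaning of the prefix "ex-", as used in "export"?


Prefix: ex-
Example: export (ex- + port)
Meaning = out / former


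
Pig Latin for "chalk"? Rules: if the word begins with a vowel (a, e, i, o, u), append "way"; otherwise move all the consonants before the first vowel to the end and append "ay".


Word: "chalk"
Starts with consonant(s) → move to end, add 'ay'
Consonant cluster: "ch"
Pig Latin = "alkchay"


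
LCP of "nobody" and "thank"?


Word 1: "nobody"
Word 2: "thank"
Comparing from start:
  Pos 0: 'n' != 't' (stop)
LCP = "" (length 0)


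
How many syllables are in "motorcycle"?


Word: "motorcycle"
Syllable breakdown: mo-tor-cy-cle
Counting: 4 parts
= 4 syllables


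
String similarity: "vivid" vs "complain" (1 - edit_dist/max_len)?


Word 1: "vivid" (length 5)
Word 2: "complain" (length 8)
One optimal edit sequence:
  1. insert 'c'  (+1)
  2. insert 'o'  (+1)
  3. insert 'm'  (+1)
  4. substitute 'v' -> 'p'  (+1)
  5. substitute 'i' -> 'l'  (+1)
  6. substitute 'v' -> 'a'  (+1)
  7. keep 'i'
  8. substitute 'd' -> 'n'  (+1)
Edit distance = 7
Max length = max(5, 8) = 8
Similarity = 1 - 7/8
= 0.1250


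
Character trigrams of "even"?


Word: "even" (length 4)
Number of trigrams = 4 - 3 + 1 = 2
  Position 0: "eve"
  Position 1: "ven"
Trigrams = "eve", "ven"


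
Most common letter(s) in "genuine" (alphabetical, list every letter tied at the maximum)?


Word: "genuine"
Letter counts:
  'e': 2
  'g': 1
  'i': 1
  'n': 2
  'u': 1
Maximum count = 2
Most frequent = 'e', 'n' (2 times each)


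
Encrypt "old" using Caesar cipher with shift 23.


Word: "old"
Shift: 23
Each letter → (letter + shift) mod 26:
  'o' (14) + 23 = 11 → 'l'
  'l' (11) + 23 = 8 → 'i'
  'd' (3) + 23 = 0 → 'a'
Result = "lia"


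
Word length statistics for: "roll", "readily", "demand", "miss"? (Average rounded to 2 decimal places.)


Lengths: "roll"=4, "readily"=7, "demand"=6, "miss"=4
Sum = 21, Count = 4
Average = 21/4 = 5.25
= avg=5.25, min=4, max=7


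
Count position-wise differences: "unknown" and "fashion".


Comparing character by character (same length = 7):
  Pos 0: 'u' vs 'f' !=
  Pos 1: 'n' vs 'a' !=
  Pos 2: 'k' vs 's' !=
  Pos 3: 'n' vs 'h' !=
  Pos 4: 'o' vs 'i' !=
  Pos 5: 'w' vs 'o' !=
  Pos 6: 'n' vs 'n' =
Hamming distance = 6


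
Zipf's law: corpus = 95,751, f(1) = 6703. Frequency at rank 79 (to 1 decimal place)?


Zipf's law: f(r) = f(1) / r
f(1) = 6703
f(79) = 6703 / 79
= 84.8 occurrences


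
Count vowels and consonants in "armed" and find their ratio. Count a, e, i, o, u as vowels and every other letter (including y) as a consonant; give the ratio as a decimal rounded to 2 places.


Word: "armed"
Vowels (a,e,i,o,u): 2
Consonants: 3
Ratio = 2/3
= 0.67


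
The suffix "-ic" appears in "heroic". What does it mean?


Suffix: -ic
As in: heroic -> hero + -ic
Meaning = relating to


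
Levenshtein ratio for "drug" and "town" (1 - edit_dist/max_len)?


Word 1: "drug" (length 4)
Word 2: "town" (length 4)
One optimal edit sequence:
  1. substitute 'd' -> 't'  (+1)
  2. substitute 'r' -> 'o'  (+1)
  3. substitute 'u' -> 'w'  (+1)
  4. substitute 'g' -> 'n'  (+1)
Edit distance = 4
Max length = max(4, 4) = 4
Similarity = 1 - 4/4
= 0.0000


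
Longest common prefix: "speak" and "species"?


Word 1: "speak"
Word 2: "species"
Comparing from start:
  Pos 0: 's' == 's'
  Pos 1: 'p' == 'p'
  Pos 2: 'e' == 'e'
  Pos 3: 'a' != 'c' (stop)
LCP = "spe" (length 3)


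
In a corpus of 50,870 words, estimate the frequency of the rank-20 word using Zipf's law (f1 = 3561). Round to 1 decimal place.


Zipf's law: f(r) = f(1) / r
f(1) = 3561
f(20) = 3561 / 20
= 178.1 occurrences


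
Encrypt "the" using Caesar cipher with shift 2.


Word: "the"
Shift: 2
Each letter → (letter + shift) mod 26:
  't' (19) + 2 = 21 → 'v'
  'h' (7) + 2 = 9 → 'j'
  'e' (4) + 2 = 6 → 'g'
Result = "vjg"


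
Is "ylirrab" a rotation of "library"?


Word: "library", Candidate: "ylirrab"
Method: check if candidate is substring of word+word
"librarylibrary" contains "ylirrab"? No
Is rotation = No


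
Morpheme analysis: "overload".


Word: "overload"
Morphemes: over- + load
Each morpheme carries meaning
= 2 morphemes


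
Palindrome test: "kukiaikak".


Word: "kukiaikak"
Reversed: "kakiaikuk"
Forward == Backward? kukiaikak != kakiaikuk
Palindrome = No


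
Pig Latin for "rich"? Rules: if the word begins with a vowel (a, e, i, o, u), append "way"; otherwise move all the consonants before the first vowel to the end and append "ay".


Word: "rich"
Starts with consonant(s) → move to end, add 'ay'
Consonant cluster: "r"
Pig Latin = "ichray"


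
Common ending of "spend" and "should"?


Word 1: "spend"
Word 2: "should"
Comparing from end:
  Pos -1: 'd' == 'd'
  Pos -2: 'n' != 'l' (stop)
LCS = "d" (length 1)


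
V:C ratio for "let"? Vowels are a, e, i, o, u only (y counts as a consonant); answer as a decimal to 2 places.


Word: "let"
Vowels (a,e,i,o,u): 1
Consonants: 2
Ratio = 1/2
= 0.50


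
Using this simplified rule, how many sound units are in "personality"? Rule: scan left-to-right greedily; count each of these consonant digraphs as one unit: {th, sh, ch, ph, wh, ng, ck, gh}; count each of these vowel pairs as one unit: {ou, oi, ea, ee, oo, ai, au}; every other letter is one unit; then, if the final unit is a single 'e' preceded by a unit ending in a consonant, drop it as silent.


Word: "personality" (11 letters)
Left-to-right scan:
  (1) 'p' (letter)
  (2) 'e' (letter)
  (3) 'r' (letter)
  (4) 's' (letter)
  (5) 'o' (letter)
  (6) 'n' (letter)
  (7) 'a' (letter)
  (8) 'l' (letter)
  (9) 'i' (letter)
  (10) 't' (letter)
  (11) 'y' (letter)
Units from scan: 11
Sound units = 11 units


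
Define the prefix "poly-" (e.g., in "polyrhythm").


Prefix: poly-
As in: polyrhythm -> poly- + rhythm
Meaning = many


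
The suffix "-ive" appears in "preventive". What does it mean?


Suffix: -ive
Example: preventive (prevent + -ive)
Meaning = tending to


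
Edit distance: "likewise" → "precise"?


Word 1: "likewise" (length 8)
Word 2: "precise" (length 7)
One optimal edit sequence (insert/delete/substitute each cost 1):
  1. delete 'l'  (+1)
  2. substitute 'i' -> 'p'  (+1)
  3. substitute 'k' -> 'r'  (+1)
  4. keep 'e'
  5. substitute 'w' -> 'c'  (+1)
  6. keep 'i'
  7. keep 's'
  8. keep 'e'
Total edit operations: 4
Edit distance = 4


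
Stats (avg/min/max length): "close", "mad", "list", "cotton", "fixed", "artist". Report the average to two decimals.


Lengths: "close"=5, "mad"=3, "list"=4, "cotton"=6, "fixed"=5, "artist"=6
Sum = 29, Count = 6
Average = 29/6 = 4.83
= avg=4.83, min=3, max=6


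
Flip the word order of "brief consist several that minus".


Original: "brief consist several that minus"
Words (1..n): brief | consist | several | that | minus
Reversed (n..1): minus | that | several | consist | brief
Result = "minus that several consist brief"


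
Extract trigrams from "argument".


Word: "argument" (length 8)
Number of trigrams = 8 - 3 + 1 = 6
  Position 0: "arg"
  Position 1: "rgu"
  Position 2: "gum"
  Position 3: "ume"
  Position 4: "men"
  Position 5: "ent"
Trigrams = "arg", "rgu", "gum", "ume", "men", "ent"


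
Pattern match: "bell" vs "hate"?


Pattern of "bell": [0, 1, 2, 2]
Pattern of "hate": [0, 1, 2, 3]
Patterns do not match
Same pattern = No


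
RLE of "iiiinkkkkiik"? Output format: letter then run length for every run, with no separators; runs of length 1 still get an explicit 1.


String: "iiiinkkkkiik"
Scanning for consecutive runs:
  'i' x 4
  'n' x 1
  'k' x 4
  'i' x 2
  'k' x 1
RLE = "i4n1k4i2k1"


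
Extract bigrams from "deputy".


Word: "deputy" (length 6)
Number of bigrams = 6 - 2 + 1 = 5
  Position 0: "de"
  Position 1: "ep"
  Position 2: "pu"
  Position 3: "ut"
  Position 4: "ty"
Bigrams = "de", "ep", "pu", "ut", "ty"


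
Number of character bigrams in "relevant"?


Word: "relevant" (length 8)
Number of 2-grams = length - 2 + 1 = 8 - 2 + 1
= 7


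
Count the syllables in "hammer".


Word: "hammer"
Syllable breakdown: ham-mer
Counting: 2 parts
= 2 syllables


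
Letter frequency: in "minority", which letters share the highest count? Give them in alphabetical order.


Word: "minority"
Letter counts:
  'i': 2
  'm': 1
  'n': 1
  'o': 1
  'r': 1
  't': 1
  'y': 1
Maximum count = 2
Most frequent = 'i' (2 times each)


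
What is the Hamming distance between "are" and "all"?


Comparing character by character (same length = 3):
  Pos 0: 'a' vs 'a' =
  Pos 1: 'r' vs 'l' !=
  Pos 2: 'e' vs 'l' !=
Hamming distance = 2


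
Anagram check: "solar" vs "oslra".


Word 1: "solar" → sorted: alors
Word 2: "oslra" → sorted: alors
Same letters? alors == alors
Anagram = Yes


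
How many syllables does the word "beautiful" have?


Word: "beautiful"
Syllable breakdown: beau | ti | ful
Counting: 3 parts
= 3 syllables


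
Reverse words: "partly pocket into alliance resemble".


Original: "partly pocket into alliance resemble"
Words (1..n): partly | pocket | into | alliance | resemble
Reversed (n..1): resemble | alliance | into | pocket | partly
Result = "resemble alliance into pocket partly"


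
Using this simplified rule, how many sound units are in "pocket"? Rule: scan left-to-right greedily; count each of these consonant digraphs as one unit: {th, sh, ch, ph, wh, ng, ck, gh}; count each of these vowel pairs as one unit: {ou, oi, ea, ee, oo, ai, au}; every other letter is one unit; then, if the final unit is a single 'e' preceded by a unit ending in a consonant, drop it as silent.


Word: "pocket" (6 letters)
Left-to-right scan:
  1. 'p' (letter)
  2. 'o' (letter)
  3. 'ck' (digraph)
  4. 'e' (letter)
  5. 't' (letter)
Units from scan: 5
Sound units = 5 units


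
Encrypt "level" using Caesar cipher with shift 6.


Word: "level"
Shift: 6
Each letter → (letter + shift) mod 26:
  'l' (11) + 6 = 17 → 'r'
  'e' (4) + 6 = 10 → 'k'
  'v' (21) + 6 = 1 → 'b'
  'e' (4) + 6 = 10 → 'k'
  'l' (11) + 6 = 17 → 'r'
Result = "rkbkr"


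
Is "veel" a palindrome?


Word: "veel"
Reversed: "leev"
Forward == Backward? veel != leev
Palindrome = No


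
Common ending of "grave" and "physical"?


Word 1: "grave"
Word 2: "physical"
Comparing from end:
  Pos -1: 'e' != 'l' (stop)
LCS = "" (length 0)


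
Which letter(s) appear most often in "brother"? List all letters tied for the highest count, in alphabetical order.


Word: "brother"
Letter counts:
  'b': 1
  'e': 1
  'h': 1
  'o': 1
  'r': 2
  't': 1
Maximum count = 2
Most frequent = 'r' (2 times each)


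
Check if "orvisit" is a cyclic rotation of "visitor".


Word: "visitor", Candidate: "orvisit"
Method: check if candidate is substring of word+word
"visitorvisitor" contains "orvisit"? Yes
Is rotation = Yes


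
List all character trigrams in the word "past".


Word: "past" (length 4)
Number of trigrams = 4 - 3 + 1 = 2
  Position 0: "pas"
  Position 1: "ast"
Trigrams = "pas", "ast"


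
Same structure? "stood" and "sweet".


Pattern of "stood": [0, 1, 2, 2, 3]
Pattern of "sweet": [0, 1, 2, 2, 3]
Patterns match
Same pattern = Yes


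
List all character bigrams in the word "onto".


Word: "onto" (length 4)
Number of bigrams = 4 - 2 + 1 = 3
  Position 0: "on"
  Position 1: "nt"
  Position 2: "to"
Bigrams = "on", "nt", "to"


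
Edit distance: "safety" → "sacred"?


Word 1: "safety" (length 6)
Word 2: "sacred" (length 6)
One optimal edit sequence (insert/delete/substitute each cost 1):
  1. keep 's'
  2. keep 'a'
  3. substitute 'f' -> 'c'  (+1)
  4. substitute 'e' -> 'r'  (+1)
  5. substitute 't' -> 'e'  (+1)
  6. substitute 'y' -> 'd'  (+1)
Total edit operations: 4
Edit distance = 4


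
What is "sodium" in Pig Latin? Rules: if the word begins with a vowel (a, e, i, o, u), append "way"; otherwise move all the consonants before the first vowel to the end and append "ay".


Word: "sodium"
Starts with consonant(s) → move to end, add 'ay'
Consonant cluster: "s"
Pig Latin = "odiumsay"


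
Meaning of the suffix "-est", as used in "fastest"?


Suffix: -est
Example: fastest = fast + -est
Meaning = most


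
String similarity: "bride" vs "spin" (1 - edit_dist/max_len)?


Word 1: "bride" (length 5)
Word 2: "spin" (length 4)
One optimal edit sequence:
  1. substitute 'b' -> 's'  (+1)
  2. substitute 'r' -> 'p'  (+1)
  3. keep 'i'
  4. delete 'd'  (+1)
  5. substitute 'e' -> 'n'  (+1)
Edit distance = 4
Max length = max(5, 4) = 5
Similarity = 1 - 4/5
= 0.2000


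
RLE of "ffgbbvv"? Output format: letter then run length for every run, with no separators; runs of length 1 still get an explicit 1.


String: "ffgbbvv"
Scanning for consecutive runs:
  'f' x 2
  'g' x 1
  'b' x 2
  'v' x 2
RLE = "f2g1b2v2"


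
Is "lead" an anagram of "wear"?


Word 1: "wear" → sorted: aerw
Word 2: "lead" → sorted: adel
Same letters? aerw != adel
Anagram = No


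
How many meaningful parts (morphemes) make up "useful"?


Word: "useful"
Morphemes: use + -ful
Each morpheme carries meaning
= 2 morphemes


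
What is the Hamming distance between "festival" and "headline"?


Comparing character by character (same length = 8):
  Pos 0: 'f' vs 'h' !=
  Pos 1: 'e' vs 'e' =
  Pos 2: 's' vs 'a' !=
  Pos 3: 't' vs 'd' !=
  Pos 4: 'i' vs 'l' !=
  Pos 5: 'v' vs 'i' !=
  Pos 6: 'a' vs 'n' !=
  Pos 7: 'l' vs 'e' !=
Hamming distance = 7


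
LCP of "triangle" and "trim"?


Word 1: "triangle"
Word 2: "trim"
Comparing from start:
  Pos 0: 't' == 't'
  Pos 1: 'r' == 'r'
  Pos 2: 'i' == 'i'
  Pos 3: 'a' != 'm' (stop)
LCP = "tri" (length 3)


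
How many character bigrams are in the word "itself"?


Word: "itself" (length 6)
Number of 2-grams = length - 2 + 1 = 6 - 2 + 1
= 5


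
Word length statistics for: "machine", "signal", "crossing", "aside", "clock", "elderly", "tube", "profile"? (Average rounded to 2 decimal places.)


Lengths: "machine"=7, "signal"=6, "crossing"=8, "aside"=5, "clock"=5, "elderly"=7, "tube"=4, "profile"=7
Sum = 49, Count = 8
Average = 49/8 = 6.13
= avg=6.13, min=4, max=8


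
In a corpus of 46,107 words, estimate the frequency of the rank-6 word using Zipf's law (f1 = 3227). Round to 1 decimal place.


Zipf's law: f(r) = f(1) / r
f(1) = 3227
f(6) = 3227 / 6
= 537.8 occurrences


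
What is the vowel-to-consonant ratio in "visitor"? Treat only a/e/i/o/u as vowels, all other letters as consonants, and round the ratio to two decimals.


Word: "visitor"
Vowels (a,e,i,o,u): 3
Consonants: 4
Ratio = 3/4
= 0.75


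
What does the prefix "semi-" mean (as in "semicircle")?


Prefix: semi-
Example: semicircle (semi- + circle)
Meaning = half


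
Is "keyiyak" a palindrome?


Word: "keyiyak"
Reversed: "kayiyek"
Forward == Backward? keyiyak != kayiyek
Palindrome = No


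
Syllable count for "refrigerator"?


Word: "refrigerator"
Syllable breakdown: re / frig / er / a / tor
Counting: 5 parts
= 5 syllables


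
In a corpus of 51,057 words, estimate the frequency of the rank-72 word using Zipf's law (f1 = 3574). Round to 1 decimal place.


Zipf's law: f(r) = f(1) / r
f(1) = 3574
f(72) = 3574 / 72
= 49.6 occurrences


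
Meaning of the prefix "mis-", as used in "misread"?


Prefix: mis-
As in: misread -> mis- + read
Meaning = wrongly


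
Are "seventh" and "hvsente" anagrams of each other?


Word 1: "seventh" → sorted: eehnstv
Word 2: "hvsente" → sorted: eehnstv
Same letters? eehnstv == eehnstv
Anagram = Yes


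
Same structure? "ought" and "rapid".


Pattern of "ought": [0, 1, 2, 3, 4]
Pattern of "rapid": [0, 1, 2, 3, 4]
Patterns match
Same pattern = Yes


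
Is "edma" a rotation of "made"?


Word: "made", Candidate: "edma"
Method: check if candidate is substring of word+word
"mademade" contains "edma"? No
Is rotation = No


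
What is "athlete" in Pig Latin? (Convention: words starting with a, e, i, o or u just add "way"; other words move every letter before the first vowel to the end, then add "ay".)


Word: "athlete"
Starts with vowel → add 'way'
Pig Latin = "athleteway"


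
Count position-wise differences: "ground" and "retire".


Comparing character by character (same length = 6):
  Pos 0: 'g' vs 'r' !=
  Pos 1: 'r' vs 'e' !=
  Pos 2: 'o' vs 't' !=
  Pos 3: 'u' vs 'i' !=
  Pos 4: 'n' vs 'r' !=
  Pos 5: 'd' vs 'e' !=
Hamming distance = 6


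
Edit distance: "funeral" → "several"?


Word 1: "funeral" (length 7)
Word 2: "several" (length 7)
One optimal edit sequence (insert/delete/substitute each cost 1):
  1. substitute 'f' -> 's'  (+1)
  2. substitute 'u' -> 'e'  (+1)
  3. substitute 'n' -> 'v'  (+1)
  4. keep 'e'
  5. keep 'r'
  6. keep 'a'
  7. keep 'l'
Total edit operations: 3
Edit distance = 3


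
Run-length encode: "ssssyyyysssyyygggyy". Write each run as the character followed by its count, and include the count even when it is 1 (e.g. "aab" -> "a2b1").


String: "ssssyyyysssyyygggyy"
Scanning for consecutive runs:
  's' x 4
  'y' x 4
  's' x 3
  'y' x 3
  'g' x 3
  'y' x 2
RLE = "s4y4s3y3g3y2"


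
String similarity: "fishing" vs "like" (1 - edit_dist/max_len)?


Word 1: "fishing" (length 7)
Word 2: "like" (length 4)
One optimal edit sequence:
  1. delete 'f'  (+1)
  2. delete 'i'  (+1)
  3. delete 's'  (+1)
  4. substitute 'h' -> 'l'  (+1)
  5. keep 'i'
  6. substitute 'n' -> 'k'  (+1)
  7. substitute 'g' -> 'e'  (+1)
Edit distance = 6
Max length = max(7, 4) = 7
Similarity = 1 - 6/7
= 0.1429


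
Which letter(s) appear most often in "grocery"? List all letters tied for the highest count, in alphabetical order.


Word: "grocery"
Letter counts:
  'c': 1
  'e': 1
  'g': 1
  'o': 1
  'r': 2
  'y': 1
Maximum count = 2
Most frequent = 'r' (2 times each)


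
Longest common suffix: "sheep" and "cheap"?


Word 1: "sheep"
Word 2: "cheap"
Comparing from end:
  Pos -1: 'p' == 'p'
  Pos -2: 'e' != 'a' (stop)
LCS = "p" (length 1)


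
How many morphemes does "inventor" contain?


Word: "inventor"
Morphemes: invent | -or
Each morpheme carries meaning
= 2 morphemes


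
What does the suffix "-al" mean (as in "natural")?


Suffix: -al
Example: natural (nature + -al, with a spelling change)
Meaning = relating to


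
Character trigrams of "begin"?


Word: "begin" (length 5)
Number of trigrams = 5 - 3 + 1 = 3
  Position 0: "beg"
  Position 1: "egi"
  Position 2: "gin"
Trigrams = "beg", "egi", "gin"


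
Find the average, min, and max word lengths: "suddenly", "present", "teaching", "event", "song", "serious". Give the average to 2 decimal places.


Lengths: "suddenly"=8, "present"=7, "teaching"=8, "event"=5, "song"=4, "serious"=7
Sum = 39, Count = 6
Average = 39/6 = 6.50
= avg=6.50, min=4, max=8


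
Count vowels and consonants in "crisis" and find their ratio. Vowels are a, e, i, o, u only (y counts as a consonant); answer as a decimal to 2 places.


Word: "crisis"
Vowels (a,e,i,o,u): 2
Consonants: 4
Ratio = 2/4
= 0.50


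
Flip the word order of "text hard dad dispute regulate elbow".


Original: "text hard dad dispute regulate elbow"
Words (1..n): text | hard | dad | dispute | regulate | elbow
Reversed (n..1): elbow | regulate | dispute | dad | hard | text
Result = "elbow regulate dispute dad hard text"


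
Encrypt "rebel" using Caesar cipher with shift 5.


Word: "rebel"
Shift: 5
Each letter → (letter + shift) mod 26:
  'r' (17) + 5 = 22 → 'w'
  'e' (4) + 5 = 9 → 'j'
  'b' (1) + 5 = 6 → 'g'
  'e' (4) + 5 = 9 → 'j'
  'l' (11) + 5 = 16 → 'q'
Result = "wjgjq"


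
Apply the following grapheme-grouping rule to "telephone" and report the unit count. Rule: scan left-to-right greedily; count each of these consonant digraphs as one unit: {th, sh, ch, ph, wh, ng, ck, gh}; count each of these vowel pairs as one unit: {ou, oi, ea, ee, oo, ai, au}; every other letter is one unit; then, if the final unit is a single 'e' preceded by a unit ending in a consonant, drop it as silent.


Word: "telephone" (9 letters)
Left-to-right scan:
  [1] 't' (letter)
  [2] 'e' (letter)
  [3] 'l' (letter)
  [4] 'e' (letter)
  [5] 'ph' (digraph)
  [6] 'o' (letter)
  [7] 'n' (letter)
  [8] 'e' (letter)
Units from scan: 8
Final unit is 'e' after a consonant -> drop as silent (-1)
Sound units = 7 units


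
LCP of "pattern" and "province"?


Word 1: "pattern"
Word 2: "province"
Comparing from start:
  Pos 0: 'p' == 'p'
  Pos 1: 'a' != 'r' (stop)
LCP = "p" (length 1)


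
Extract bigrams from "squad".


Word: "squad" (length 5)
Number of bigrams = 5 - 2 + 1 = 4
  Position 0: "sq"
  Position 1: "qu"
  Position 2: "ua"
  Position 3: "ad"
Bigrams = "sq", "qu", "ua", "ad"


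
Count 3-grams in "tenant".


Word: "tenant" (length 6)
Number of 3-grams = length - 3 + 1 = 6 - 3 + 1
= 4


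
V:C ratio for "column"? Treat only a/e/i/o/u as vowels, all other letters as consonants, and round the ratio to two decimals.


Word: "column"
Vowels (a,e,i,o,u): 2
Consonants: 4
Ratio = 2/4
= 0.50


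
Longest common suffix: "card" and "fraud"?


Word 1: "card"
Word 2: "fraud"
Comparing from end:
  Pos -1: 'd' == 'd'
  Pos -2: 'r' != 'u' (stop)
LCS = "d" (length 1)


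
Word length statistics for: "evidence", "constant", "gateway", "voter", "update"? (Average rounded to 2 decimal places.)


Lengths: "evidence"=8, "constant"=8, "gateway"=7, "voter"=5, "update"=6
Sum = 34, Count = 5
Average = 34/5 = 6.80
= avg=6.80, min=5, max=8


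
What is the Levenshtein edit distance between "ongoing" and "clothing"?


Word 1: "ongoing" (length 7)
Word 2: "clothing" (length 8)
One optimal edit sequence (insert/delete/substitute each cost 1):
  1. insert 'c'  (+1)
  2. substitute 'o' -> 'l'  (+1)
  3. substitute 'n' -> 'o'  (+1)
  4. substitute 'g' -> 't'  (+1)
  5. substitute 'o' -> 'h'  (+1)
  6. keep 'i'
  7. keep 'n'
  8. keep 'g'
Total edit operations: 5
Edit distance = 5


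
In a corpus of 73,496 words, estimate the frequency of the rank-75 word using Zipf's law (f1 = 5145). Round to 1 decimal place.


Zipf's law: f(r) = f(1) / r
f(1) = 5145
f(75) = 5145 / 75
= 68.6 occurrences


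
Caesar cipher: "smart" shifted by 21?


Word: "smart"
Shift: 21
Each letter → (letter + shift) mod 26:
  's' (18) + 21 = 13 → 'n'
  'm' (12) + 21 = 7 → 'h'
  'a' (0) + 21 = 21 → 'v'
  'r' (17) + 21 = 12 → 'm'
  't' (19) + 21 = 14 → 'o'
Result = "nhvmo"


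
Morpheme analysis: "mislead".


Word: "mislead"
Morphemes: mis- + lead
Each morpheme carries meaning
= 2 morphemes


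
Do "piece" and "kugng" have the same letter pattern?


Pattern of "piece": [0, 1, 2, 3, 2]
Pattern of "kugng": [0, 1, 2, 3, 2]
Patterns match
Same pattern = Yes


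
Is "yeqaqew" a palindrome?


Word: "yeqaqew"
Reversed: "weqaqey"
Forward == Backward? yeqaqew != weqaqey
Palindrome = No


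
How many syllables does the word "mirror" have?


Word: "mirror"
Syllable breakdown: mir / ror
Counting: 2 parts
= 2 syllables


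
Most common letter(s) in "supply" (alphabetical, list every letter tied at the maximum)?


Word: "supply"
Letter counts:
  'l': 1
  'p': 2
  's': 1
  'u': 1
  'y': 1
Maximum count = 2
Most frequent = 'p' (2 times each)


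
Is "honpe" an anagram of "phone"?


Word 1: "phone" → sorted: ehnop
Word 2: "honpe" → sorted: ehnop
Same letters? ehnop == ehnop
Anagram = Yes


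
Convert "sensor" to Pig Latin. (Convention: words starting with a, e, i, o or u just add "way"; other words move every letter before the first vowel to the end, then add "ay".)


Word: "sensor"
Starts with consonant(s) → move to end, add 'ay'
Consonant cluster: "s"
Pig Latin = "ensorsay"


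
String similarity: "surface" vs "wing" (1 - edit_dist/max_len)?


Word 1: "surface" (length 7)
Word 2: "wing" (length 4)
One optimal edit sequence:
  1. delete 's'  (+1)
  2. delete 'u'  (+1)
  3. delete 'r'  (+1)
  4. substitute 'f' -> 'w'  (+1)
  5. substitute 'a' -> 'i'  (+1)
  6. substitute 'c' -> 'n'  (+1)
  7. substitute 'e' -> 'g'  (+1)
Edit distance = 7
Max length = max(7, 4) = 7
Similarity = 1 - 7/7
= 0.0000


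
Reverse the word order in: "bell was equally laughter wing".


Original: "bell was equally laughter wing"
Words (1..n): bell | was | equally | laughter | wing
Reversed (n..1): wing | laughter | equally | was | bell
Result = "wing laughter equally was bell"


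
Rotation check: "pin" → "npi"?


Word: "pin", Candidate: "npi"
Method: check if candidate is substring of word+word
"pinpin" contains "npi"? Yes
Is rotation = Yes


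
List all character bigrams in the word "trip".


Word: "trip" (length 4)
Number of bigrams = 4 - 2 + 1 = 3
  Position 0: "tr"
  Position 1: "ri"
  Position 2: "ip"
Bigrams = "tr", "ri", "ip"


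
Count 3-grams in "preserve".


Word: "preserve" (length 8)
Number of 3-grams = length - 3 + 1 = 8 - 3 + 1
= 6


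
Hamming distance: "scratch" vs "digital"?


Comparing character by character (same length = 7):
  Pos 0: 's' vs 'd' !=
  Pos 1: 'c' vs 'i' !=
  Pos 2: 'r' vs 'g' !=
  Pos 3: 'a' vs 'i' !=
  Pos 4: 't' vs 't' =
  Pos 5: 'c' vs 'a' !=
  Pos 6: 'h' vs 'l' !=
Hamming distance = 6


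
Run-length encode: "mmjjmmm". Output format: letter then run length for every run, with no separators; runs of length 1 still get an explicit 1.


String: "mmjjmmm"
Scanning for consecutive runs:
  'm' x 2
  'j' x 2
  'm' x 3
RLE = "m2j2m3"


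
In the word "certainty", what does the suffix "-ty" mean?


Suffix: -ty
Example: certainty (certain + -ty)
Meaning = quality of


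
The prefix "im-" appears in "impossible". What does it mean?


Prefix: im-
Example: impossible = im- + possible
Meaning = not / into


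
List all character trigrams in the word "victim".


Word: "victim" (length 6)
Number of trigrams = 6 - 3 + 1 = 4
  Position 0: "vic"
  Position 1: "ict"
  Position 2: "cti"
  Position 3: "tim"
Trigrams = "vic", "ict", "cti", "tim"


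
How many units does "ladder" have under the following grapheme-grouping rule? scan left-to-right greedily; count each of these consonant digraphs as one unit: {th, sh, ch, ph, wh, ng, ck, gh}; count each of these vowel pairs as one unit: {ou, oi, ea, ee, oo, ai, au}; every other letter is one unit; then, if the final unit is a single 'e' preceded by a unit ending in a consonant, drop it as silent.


Word: "ladder" (6 letters)
Left-to-right scan:
  1. 'l' (letter)
  2. 'a' (letter)
  3. 'd' (letter)
  4. 'd' (letter)
  5. 'e' (letter)
  6. 'r' (letter)
Units from scan: 6
Sound units = 6 units
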